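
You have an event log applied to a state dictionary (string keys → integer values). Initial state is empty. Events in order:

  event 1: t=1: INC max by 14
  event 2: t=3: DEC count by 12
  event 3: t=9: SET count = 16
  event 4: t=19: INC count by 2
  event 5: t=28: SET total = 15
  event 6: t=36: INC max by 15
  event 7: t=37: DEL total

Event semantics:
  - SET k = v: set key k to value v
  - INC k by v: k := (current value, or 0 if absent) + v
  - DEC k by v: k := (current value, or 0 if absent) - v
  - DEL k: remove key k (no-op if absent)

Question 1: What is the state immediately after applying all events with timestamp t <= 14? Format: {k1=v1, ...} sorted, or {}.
Apply events with t <= 14 (3 events):
  after event 1 (t=1: INC max by 14): {max=14}
  after event 2 (t=3: DEC count by 12): {count=-12, max=14}
  after event 3 (t=9: SET count = 16): {count=16, max=14}

Answer: {count=16, max=14}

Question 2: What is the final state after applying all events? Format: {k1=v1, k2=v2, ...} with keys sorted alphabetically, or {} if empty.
  after event 1 (t=1: INC max by 14): {max=14}
  after event 2 (t=3: DEC count by 12): {count=-12, max=14}
  after event 3 (t=9: SET count = 16): {count=16, max=14}
  after event 4 (t=19: INC count by 2): {count=18, max=14}
  after event 5 (t=28: SET total = 15): {count=18, max=14, total=15}
  after event 6 (t=36: INC max by 15): {count=18, max=29, total=15}
  after event 7 (t=37: DEL total): {count=18, max=29}

Answer: {count=18, max=29}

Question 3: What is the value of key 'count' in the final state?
Answer: 18

Derivation:
Track key 'count' through all 7 events:
  event 1 (t=1: INC max by 14): count unchanged
  event 2 (t=3: DEC count by 12): count (absent) -> -12
  event 3 (t=9: SET count = 16): count -12 -> 16
  event 4 (t=19: INC count by 2): count 16 -> 18
  event 5 (t=28: SET total = 15): count unchanged
  event 6 (t=36: INC max by 15): count unchanged
  event 7 (t=37: DEL total): count unchanged
Final: count = 18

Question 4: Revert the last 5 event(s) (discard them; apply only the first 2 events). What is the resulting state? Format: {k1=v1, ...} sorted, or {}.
Keep first 2 events (discard last 5):
  after event 1 (t=1: INC max by 14): {max=14}
  after event 2 (t=3: DEC count by 12): {count=-12, max=14}

Answer: {count=-12, max=14}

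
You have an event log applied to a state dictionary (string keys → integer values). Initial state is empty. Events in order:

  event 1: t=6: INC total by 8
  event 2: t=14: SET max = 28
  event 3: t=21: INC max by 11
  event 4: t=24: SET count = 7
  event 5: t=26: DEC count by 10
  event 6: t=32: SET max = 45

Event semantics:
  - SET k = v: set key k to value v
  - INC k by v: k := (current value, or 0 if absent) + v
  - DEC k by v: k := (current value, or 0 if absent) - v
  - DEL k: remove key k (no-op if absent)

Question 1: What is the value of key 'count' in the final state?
Track key 'count' through all 6 events:
  event 1 (t=6: INC total by 8): count unchanged
  event 2 (t=14: SET max = 28): count unchanged
  event 3 (t=21: INC max by 11): count unchanged
  event 4 (t=24: SET count = 7): count (absent) -> 7
  event 5 (t=26: DEC count by 10): count 7 -> -3
  event 6 (t=32: SET max = 45): count unchanged
Final: count = -3

Answer: -3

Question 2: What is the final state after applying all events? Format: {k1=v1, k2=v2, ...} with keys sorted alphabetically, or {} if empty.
Answer: {count=-3, max=45, total=8}

Derivation:
  after event 1 (t=6: INC total by 8): {total=8}
  after event 2 (t=14: SET max = 28): {max=28, total=8}
  after event 3 (t=21: INC max by 11): {max=39, total=8}
  after event 4 (t=24: SET count = 7): {count=7, max=39, total=8}
  after event 5 (t=26: DEC count by 10): {count=-3, max=39, total=8}
  after event 6 (t=32: SET max = 45): {count=-3, max=45, total=8}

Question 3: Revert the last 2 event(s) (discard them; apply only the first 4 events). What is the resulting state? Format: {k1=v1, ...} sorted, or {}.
Answer: {count=7, max=39, total=8}

Derivation:
Keep first 4 events (discard last 2):
  after event 1 (t=6: INC total by 8): {total=8}
  after event 2 (t=14: SET max = 28): {max=28, total=8}
  after event 3 (t=21: INC max by 11): {max=39, total=8}
  after event 4 (t=24: SET count = 7): {count=7, max=39, total=8}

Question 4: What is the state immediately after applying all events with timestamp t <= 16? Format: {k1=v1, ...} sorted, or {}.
Apply events with t <= 16 (2 events):
  after event 1 (t=6: INC total by 8): {total=8}
  after event 2 (t=14: SET max = 28): {max=28, total=8}

Answer: {max=28, total=8}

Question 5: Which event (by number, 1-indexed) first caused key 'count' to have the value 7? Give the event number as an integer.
Looking for first event where count becomes 7:
  event 4: count (absent) -> 7  <-- first match

Answer: 4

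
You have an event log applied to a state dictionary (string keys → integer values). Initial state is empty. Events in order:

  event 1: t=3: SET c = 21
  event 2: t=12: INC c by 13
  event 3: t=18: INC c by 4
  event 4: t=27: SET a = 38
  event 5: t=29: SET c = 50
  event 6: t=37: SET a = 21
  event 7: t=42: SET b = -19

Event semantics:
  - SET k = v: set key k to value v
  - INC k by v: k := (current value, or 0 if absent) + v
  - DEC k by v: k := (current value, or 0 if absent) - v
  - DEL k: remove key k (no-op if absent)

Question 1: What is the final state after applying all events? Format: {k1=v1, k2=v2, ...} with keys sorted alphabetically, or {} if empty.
  after event 1 (t=3: SET c = 21): {c=21}
  after event 2 (t=12: INC c by 13): {c=34}
  after event 3 (t=18: INC c by 4): {c=38}
  after event 4 (t=27: SET a = 38): {a=38, c=38}
  after event 5 (t=29: SET c = 50): {a=38, c=50}
  after event 6 (t=37: SET a = 21): {a=21, c=50}
  after event 7 (t=42: SET b = -19): {a=21, b=-19, c=50}

Answer: {a=21, b=-19, c=50}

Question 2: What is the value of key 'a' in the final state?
Answer: 21

Derivation:
Track key 'a' through all 7 events:
  event 1 (t=3: SET c = 21): a unchanged
  event 2 (t=12: INC c by 13): a unchanged
  event 3 (t=18: INC c by 4): a unchanged
  event 4 (t=27: SET a = 38): a (absent) -> 38
  event 5 (t=29: SET c = 50): a unchanged
  event 6 (t=37: SET a = 21): a 38 -> 21
  event 7 (t=42: SET b = -19): a unchanged
Final: a = 21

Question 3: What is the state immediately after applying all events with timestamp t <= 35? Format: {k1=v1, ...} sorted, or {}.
Answer: {a=38, c=50}

Derivation:
Apply events with t <= 35 (5 events):
  after event 1 (t=3: SET c = 21): {c=21}
  after event 2 (t=12: INC c by 13): {c=34}
  after event 3 (t=18: INC c by 4): {c=38}
  after event 4 (t=27: SET a = 38): {a=38, c=38}
  after event 5 (t=29: SET c = 50): {a=38, c=50}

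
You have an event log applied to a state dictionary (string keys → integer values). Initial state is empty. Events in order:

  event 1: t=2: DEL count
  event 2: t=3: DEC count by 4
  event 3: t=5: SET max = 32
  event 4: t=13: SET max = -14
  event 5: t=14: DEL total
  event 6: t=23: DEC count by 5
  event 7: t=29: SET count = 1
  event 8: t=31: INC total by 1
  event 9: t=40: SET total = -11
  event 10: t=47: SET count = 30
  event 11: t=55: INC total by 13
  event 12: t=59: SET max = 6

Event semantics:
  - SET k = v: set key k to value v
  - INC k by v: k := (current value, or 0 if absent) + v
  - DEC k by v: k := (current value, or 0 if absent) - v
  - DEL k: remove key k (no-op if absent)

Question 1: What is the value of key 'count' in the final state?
Answer: 30

Derivation:
Track key 'count' through all 12 events:
  event 1 (t=2: DEL count): count (absent) -> (absent)
  event 2 (t=3: DEC count by 4): count (absent) -> -4
  event 3 (t=5: SET max = 32): count unchanged
  event 4 (t=13: SET max = -14): count unchanged
  event 5 (t=14: DEL total): count unchanged
  event 6 (t=23: DEC count by 5): count -4 -> -9
  event 7 (t=29: SET count = 1): count -9 -> 1
  event 8 (t=31: INC total by 1): count unchanged
  event 9 (t=40: SET total = -11): count unchanged
  event 10 (t=47: SET count = 30): count 1 -> 30
  event 11 (t=55: INC total by 13): count unchanged
  event 12 (t=59: SET max = 6): count unchanged
Final: count = 30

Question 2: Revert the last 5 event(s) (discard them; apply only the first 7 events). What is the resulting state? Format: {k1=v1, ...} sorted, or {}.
Answer: {count=1, max=-14}

Derivation:
Keep first 7 events (discard last 5):
  after event 1 (t=2: DEL count): {}
  after event 2 (t=3: DEC count by 4): {count=-4}
  after event 3 (t=5: SET max = 32): {count=-4, max=32}
  after event 4 (t=13: SET max = -14): {count=-4, max=-14}
  after event 5 (t=14: DEL total): {count=-4, max=-14}
  after event 6 (t=23: DEC count by 5): {count=-9, max=-14}
  after event 7 (t=29: SET count = 1): {count=1, max=-14}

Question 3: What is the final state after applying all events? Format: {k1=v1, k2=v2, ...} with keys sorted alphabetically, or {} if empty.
Answer: {count=30, max=6, total=2}

Derivation:
  after event 1 (t=2: DEL count): {}
  after event 2 (t=3: DEC count by 4): {count=-4}
  after event 3 (t=5: SET max = 32): {count=-4, max=32}
  after event 4 (t=13: SET max = -14): {count=-4, max=-14}
  after event 5 (t=14: DEL total): {count=-4, max=-14}
  after event 6 (t=23: DEC count by 5): {count=-9, max=-14}
  after event 7 (t=29: SET count = 1): {count=1, max=-14}
  after event 8 (t=31: INC total by 1): {count=1, max=-14, total=1}
  after event 9 (t=40: SET total = -11): {count=1, max=-14, total=-11}
  after event 10 (t=47: SET count = 30): {count=30, max=-14, total=-11}
  after event 11 (t=55: INC total by 13): {count=30, max=-14, total=2}
  after event 12 (t=59: SET max = 6): {count=30, max=6, total=2}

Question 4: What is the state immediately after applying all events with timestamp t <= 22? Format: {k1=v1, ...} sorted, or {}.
Apply events with t <= 22 (5 events):
  after event 1 (t=2: DEL count): {}
  after event 2 (t=3: DEC count by 4): {count=-4}
  after event 3 (t=5: SET max = 32): {count=-4, max=32}
  after event 4 (t=13: SET max = -14): {count=-4, max=-14}
  after event 5 (t=14: DEL total): {count=-4, max=-14}

Answer: {count=-4, max=-14}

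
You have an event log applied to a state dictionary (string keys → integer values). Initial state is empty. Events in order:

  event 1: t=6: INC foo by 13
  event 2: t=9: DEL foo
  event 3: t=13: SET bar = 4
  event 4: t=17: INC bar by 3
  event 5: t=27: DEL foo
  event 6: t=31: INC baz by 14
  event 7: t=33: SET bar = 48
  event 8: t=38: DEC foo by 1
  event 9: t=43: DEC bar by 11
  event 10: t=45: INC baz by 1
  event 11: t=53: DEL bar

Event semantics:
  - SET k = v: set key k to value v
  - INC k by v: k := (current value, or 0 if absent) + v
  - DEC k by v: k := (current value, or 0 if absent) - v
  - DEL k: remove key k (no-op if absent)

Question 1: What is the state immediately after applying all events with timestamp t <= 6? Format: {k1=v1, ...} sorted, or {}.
Apply events with t <= 6 (1 events):
  after event 1 (t=6: INC foo by 13): {foo=13}

Answer: {foo=13}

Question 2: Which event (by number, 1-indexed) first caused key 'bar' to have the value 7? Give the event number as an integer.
Looking for first event where bar becomes 7:
  event 3: bar = 4
  event 4: bar 4 -> 7  <-- first match

Answer: 4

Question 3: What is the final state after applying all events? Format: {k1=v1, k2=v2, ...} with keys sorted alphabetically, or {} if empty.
Answer: {baz=15, foo=-1}

Derivation:
  after event 1 (t=6: INC foo by 13): {foo=13}
  after event 2 (t=9: DEL foo): {}
  after event 3 (t=13: SET bar = 4): {bar=4}
  after event 4 (t=17: INC bar by 3): {bar=7}
  after event 5 (t=27: DEL foo): {bar=7}
  after event 6 (t=31: INC baz by 14): {bar=7, baz=14}
  after event 7 (t=33: SET bar = 48): {bar=48, baz=14}
  after event 8 (t=38: DEC foo by 1): {bar=48, baz=14, foo=-1}
  after event 9 (t=43: DEC bar by 11): {bar=37, baz=14, foo=-1}
  after event 10 (t=45: INC baz by 1): {bar=37, baz=15, foo=-1}
  after event 11 (t=53: DEL bar): {baz=15, foo=-1}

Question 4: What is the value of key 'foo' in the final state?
Answer: -1

Derivation:
Track key 'foo' through all 11 events:
  event 1 (t=6: INC foo by 13): foo (absent) -> 13
  event 2 (t=9: DEL foo): foo 13 -> (absent)
  event 3 (t=13: SET bar = 4): foo unchanged
  event 4 (t=17: INC bar by 3): foo unchanged
  event 5 (t=27: DEL foo): foo (absent) -> (absent)
  event 6 (t=31: INC baz by 14): foo unchanged
  event 7 (t=33: SET bar = 48): foo unchanged
  event 8 (t=38: DEC foo by 1): foo (absent) -> -1
  event 9 (t=43: DEC bar by 11): foo unchanged
  event 10 (t=45: INC baz by 1): foo unchanged
  event 11 (t=53: DEL bar): foo unchanged
Final: foo = -1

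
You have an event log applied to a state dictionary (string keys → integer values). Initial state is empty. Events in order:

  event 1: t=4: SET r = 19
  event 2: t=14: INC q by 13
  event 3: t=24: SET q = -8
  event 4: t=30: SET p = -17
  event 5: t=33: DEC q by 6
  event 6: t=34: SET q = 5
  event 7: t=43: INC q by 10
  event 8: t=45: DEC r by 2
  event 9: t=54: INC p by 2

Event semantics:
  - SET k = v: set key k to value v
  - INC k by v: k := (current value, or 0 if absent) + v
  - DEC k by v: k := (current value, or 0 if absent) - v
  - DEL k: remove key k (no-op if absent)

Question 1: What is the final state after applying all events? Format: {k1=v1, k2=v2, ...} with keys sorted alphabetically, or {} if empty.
  after event 1 (t=4: SET r = 19): {r=19}
  after event 2 (t=14: INC q by 13): {q=13, r=19}
  after event 3 (t=24: SET q = -8): {q=-8, r=19}
  after event 4 (t=30: SET p = -17): {p=-17, q=-8, r=19}
  after event 5 (t=33: DEC q by 6): {p=-17, q=-14, r=19}
  after event 6 (t=34: SET q = 5): {p=-17, q=5, r=19}
  after event 7 (t=43: INC q by 10): {p=-17, q=15, r=19}
  after event 8 (t=45: DEC r by 2): {p=-17, q=15, r=17}
  after event 9 (t=54: INC p by 2): {p=-15, q=15, r=17}

Answer: {p=-15, q=15, r=17}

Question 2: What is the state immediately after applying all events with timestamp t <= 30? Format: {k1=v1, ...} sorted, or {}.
Answer: {p=-17, q=-8, r=19}

Derivation:
Apply events with t <= 30 (4 events):
  after event 1 (t=4: SET r = 19): {r=19}
  after event 2 (t=14: INC q by 13): {q=13, r=19}
  after event 3 (t=24: SET q = -8): {q=-8, r=19}
  after event 4 (t=30: SET p = -17): {p=-17, q=-8, r=19}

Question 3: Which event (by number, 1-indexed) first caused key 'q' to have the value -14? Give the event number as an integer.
Answer: 5

Derivation:
Looking for first event where q becomes -14:
  event 2: q = 13
  event 3: q = -8
  event 4: q = -8
  event 5: q -8 -> -14  <-- first match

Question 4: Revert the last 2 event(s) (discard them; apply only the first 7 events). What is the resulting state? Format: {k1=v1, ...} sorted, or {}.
Answer: {p=-17, q=15, r=19}

Derivation:
Keep first 7 events (discard last 2):
  after event 1 (t=4: SET r = 19): {r=19}
  after event 2 (t=14: INC q by 13): {q=13, r=19}
  after event 3 (t=24: SET q = -8): {q=-8, r=19}
  after event 4 (t=30: SET p = -17): {p=-17, q=-8, r=19}
  after event 5 (t=33: DEC q by 6): {p=-17, q=-14, r=19}
  after event 6 (t=34: SET q = 5): {p=-17, q=5, r=19}
  after event 7 (t=43: INC q by 10): {p=-17, q=15, r=19}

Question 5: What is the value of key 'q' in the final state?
Track key 'q' through all 9 events:
  event 1 (t=4: SET r = 19): q unchanged
  event 2 (t=14: INC q by 13): q (absent) -> 13
  event 3 (t=24: SET q = -8): q 13 -> -8
  event 4 (t=30: SET p = -17): q unchanged
  event 5 (t=33: DEC q by 6): q -8 -> -14
  event 6 (t=34: SET q = 5): q -14 -> 5
  event 7 (t=43: INC q by 10): q 5 -> 15
  event 8 (t=45: DEC r by 2): q unchanged
  event 9 (t=54: INC p by 2): q unchanged
Final: q = 15

Answer: 15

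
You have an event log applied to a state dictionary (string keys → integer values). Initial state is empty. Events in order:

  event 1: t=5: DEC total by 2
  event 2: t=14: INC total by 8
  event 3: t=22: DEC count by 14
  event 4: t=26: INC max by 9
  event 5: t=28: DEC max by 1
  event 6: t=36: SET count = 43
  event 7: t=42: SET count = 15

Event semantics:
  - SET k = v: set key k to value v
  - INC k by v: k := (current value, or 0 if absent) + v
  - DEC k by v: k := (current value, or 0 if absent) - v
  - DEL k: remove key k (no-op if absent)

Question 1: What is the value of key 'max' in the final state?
Track key 'max' through all 7 events:
  event 1 (t=5: DEC total by 2): max unchanged
  event 2 (t=14: INC total by 8): max unchanged
  event 3 (t=22: DEC count by 14): max unchanged
  event 4 (t=26: INC max by 9): max (absent) -> 9
  event 5 (t=28: DEC max by 1): max 9 -> 8
  event 6 (t=36: SET count = 43): max unchanged
  event 7 (t=42: SET count = 15): max unchanged
Final: max = 8

Answer: 8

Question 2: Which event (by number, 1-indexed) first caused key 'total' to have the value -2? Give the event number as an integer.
Answer: 1

Derivation:
Looking for first event where total becomes -2:
  event 1: total (absent) -> -2  <-- first match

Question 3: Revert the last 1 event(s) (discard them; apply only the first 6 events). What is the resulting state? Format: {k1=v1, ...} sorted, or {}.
Answer: {count=43, max=8, total=6}

Derivation:
Keep first 6 events (discard last 1):
  after event 1 (t=5: DEC total by 2): {total=-2}
  after event 2 (t=14: INC total by 8): {total=6}
  after event 3 (t=22: DEC count by 14): {count=-14, total=6}
  after event 4 (t=26: INC max by 9): {count=-14, max=9, total=6}
  after event 5 (t=28: DEC max by 1): {count=-14, max=8, total=6}
  after event 6 (t=36: SET count = 43): {count=43, max=8, total=6}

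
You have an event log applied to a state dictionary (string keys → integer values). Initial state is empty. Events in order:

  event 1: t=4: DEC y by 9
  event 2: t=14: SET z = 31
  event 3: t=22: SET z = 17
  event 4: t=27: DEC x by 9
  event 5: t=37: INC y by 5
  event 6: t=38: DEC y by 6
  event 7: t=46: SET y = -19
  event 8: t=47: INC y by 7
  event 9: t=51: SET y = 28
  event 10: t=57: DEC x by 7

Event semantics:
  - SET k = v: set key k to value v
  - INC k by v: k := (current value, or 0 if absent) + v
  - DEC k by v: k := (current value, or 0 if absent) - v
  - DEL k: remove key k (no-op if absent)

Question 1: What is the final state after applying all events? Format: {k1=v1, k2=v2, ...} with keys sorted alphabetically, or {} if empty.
Answer: {x=-16, y=28, z=17}

Derivation:
  after event 1 (t=4: DEC y by 9): {y=-9}
  after event 2 (t=14: SET z = 31): {y=-9, z=31}
  after event 3 (t=22: SET z = 17): {y=-9, z=17}
  after event 4 (t=27: DEC x by 9): {x=-9, y=-9, z=17}
  after event 5 (t=37: INC y by 5): {x=-9, y=-4, z=17}
  after event 6 (t=38: DEC y by 6): {x=-9, y=-10, z=17}
  after event 7 (t=46: SET y = -19): {x=-9, y=-19, z=17}
  after event 8 (t=47: INC y by 7): {x=-9, y=-12, z=17}
  after event 9 (t=51: SET y = 28): {x=-9, y=28, z=17}
  after event 10 (t=57: DEC x by 7): {x=-16, y=28, z=17}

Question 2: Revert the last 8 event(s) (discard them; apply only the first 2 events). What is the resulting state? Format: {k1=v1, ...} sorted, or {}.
Keep first 2 events (discard last 8):
  after event 1 (t=4: DEC y by 9): {y=-9}
  after event 2 (t=14: SET z = 31): {y=-9, z=31}

Answer: {y=-9, z=31}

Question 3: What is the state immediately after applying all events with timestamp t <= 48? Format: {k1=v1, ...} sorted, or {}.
Apply events with t <= 48 (8 events):
  after event 1 (t=4: DEC y by 9): {y=-9}
  after event 2 (t=14: SET z = 31): {y=-9, z=31}
  after event 3 (t=22: SET z = 17): {y=-9, z=17}
  after event 4 (t=27: DEC x by 9): {x=-9, y=-9, z=17}
  after event 5 (t=37: INC y by 5): {x=-9, y=-4, z=17}
  after event 6 (t=38: DEC y by 6): {x=-9, y=-10, z=17}
  after event 7 (t=46: SET y = -19): {x=-9, y=-19, z=17}
  after event 8 (t=47: INC y by 7): {x=-9, y=-12, z=17}

Answer: {x=-9, y=-12, z=17}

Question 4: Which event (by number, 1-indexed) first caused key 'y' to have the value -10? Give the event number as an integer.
Answer: 6

Derivation:
Looking for first event where y becomes -10:
  event 1: y = -9
  event 2: y = -9
  event 3: y = -9
  event 4: y = -9
  event 5: y = -4
  event 6: y -4 -> -10  <-- first match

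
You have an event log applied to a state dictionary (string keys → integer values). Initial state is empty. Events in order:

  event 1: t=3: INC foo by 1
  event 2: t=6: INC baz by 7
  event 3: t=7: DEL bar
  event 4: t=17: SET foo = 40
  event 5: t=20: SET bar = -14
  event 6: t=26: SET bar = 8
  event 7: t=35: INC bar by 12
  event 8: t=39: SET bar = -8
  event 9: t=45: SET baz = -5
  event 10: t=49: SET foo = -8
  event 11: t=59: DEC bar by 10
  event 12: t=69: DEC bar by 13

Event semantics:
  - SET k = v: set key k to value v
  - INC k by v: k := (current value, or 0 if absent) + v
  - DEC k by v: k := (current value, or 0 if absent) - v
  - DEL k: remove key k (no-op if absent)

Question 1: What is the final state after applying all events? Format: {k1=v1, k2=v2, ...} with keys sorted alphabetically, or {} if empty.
Answer: {bar=-31, baz=-5, foo=-8}

Derivation:
  after event 1 (t=3: INC foo by 1): {foo=1}
  after event 2 (t=6: INC baz by 7): {baz=7, foo=1}
  after event 3 (t=7: DEL bar): {baz=7, foo=1}
  after event 4 (t=17: SET foo = 40): {baz=7, foo=40}
  after event 5 (t=20: SET bar = -14): {bar=-14, baz=7, foo=40}
  after event 6 (t=26: SET bar = 8): {bar=8, baz=7, foo=40}
  after event 7 (t=35: INC bar by 12): {bar=20, baz=7, foo=40}
  after event 8 (t=39: SET bar = -8): {bar=-8, baz=7, foo=40}
  after event 9 (t=45: SET baz = -5): {bar=-8, baz=-5, foo=40}
  after event 10 (t=49: SET foo = -8): {bar=-8, baz=-5, foo=-8}
  after event 11 (t=59: DEC bar by 10): {bar=-18, baz=-5, foo=-8}
  after event 12 (t=69: DEC bar by 13): {bar=-31, baz=-5, foo=-8}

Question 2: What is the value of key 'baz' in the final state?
Track key 'baz' through all 12 events:
  event 1 (t=3: INC foo by 1): baz unchanged
  event 2 (t=6: INC baz by 7): baz (absent) -> 7
  event 3 (t=7: DEL bar): baz unchanged
  event 4 (t=17: SET foo = 40): baz unchanged
  event 5 (t=20: SET bar = -14): baz unchanged
  event 6 (t=26: SET bar = 8): baz unchanged
  event 7 (t=35: INC bar by 12): baz unchanged
  event 8 (t=39: SET bar = -8): baz unchanged
  event 9 (t=45: SET baz = -5): baz 7 -> -5
  event 10 (t=49: SET foo = -8): baz unchanged
  event 11 (t=59: DEC bar by 10): baz unchanged
  event 12 (t=69: DEC bar by 13): baz unchanged
Final: baz = -5

Answer: -5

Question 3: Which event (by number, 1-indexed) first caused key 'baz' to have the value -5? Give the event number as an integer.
Looking for first event where baz becomes -5:
  event 2: baz = 7
  event 3: baz = 7
  event 4: baz = 7
  event 5: baz = 7
  event 6: baz = 7
  event 7: baz = 7
  event 8: baz = 7
  event 9: baz 7 -> -5  <-- first match

Answer: 9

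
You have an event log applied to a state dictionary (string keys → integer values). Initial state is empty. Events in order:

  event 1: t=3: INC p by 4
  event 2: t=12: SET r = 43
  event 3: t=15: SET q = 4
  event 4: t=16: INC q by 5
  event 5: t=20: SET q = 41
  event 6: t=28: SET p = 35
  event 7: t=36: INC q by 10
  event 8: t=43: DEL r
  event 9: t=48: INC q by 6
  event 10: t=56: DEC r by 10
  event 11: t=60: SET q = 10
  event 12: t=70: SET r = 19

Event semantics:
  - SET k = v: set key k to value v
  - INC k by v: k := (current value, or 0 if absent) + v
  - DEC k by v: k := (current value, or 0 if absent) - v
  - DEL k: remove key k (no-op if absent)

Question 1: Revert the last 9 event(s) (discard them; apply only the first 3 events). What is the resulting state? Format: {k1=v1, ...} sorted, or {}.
Keep first 3 events (discard last 9):
  after event 1 (t=3: INC p by 4): {p=4}
  after event 2 (t=12: SET r = 43): {p=4, r=43}
  after event 3 (t=15: SET q = 4): {p=4, q=4, r=43}

Answer: {p=4, q=4, r=43}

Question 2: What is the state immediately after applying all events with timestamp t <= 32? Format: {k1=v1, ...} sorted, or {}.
Answer: {p=35, q=41, r=43}

Derivation:
Apply events with t <= 32 (6 events):
  after event 1 (t=3: INC p by 4): {p=4}
  after event 2 (t=12: SET r = 43): {p=4, r=43}
  after event 3 (t=15: SET q = 4): {p=4, q=4, r=43}
  after event 4 (t=16: INC q by 5): {p=4, q=9, r=43}
  after event 5 (t=20: SET q = 41): {p=4, q=41, r=43}
  after event 6 (t=28: SET p = 35): {p=35, q=41, r=43}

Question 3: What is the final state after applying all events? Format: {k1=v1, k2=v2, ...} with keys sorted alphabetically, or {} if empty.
  after event 1 (t=3: INC p by 4): {p=4}
  after event 2 (t=12: SET r = 43): {p=4, r=43}
  after event 3 (t=15: SET q = 4): {p=4, q=4, r=43}
  after event 4 (t=16: INC q by 5): {p=4, q=9, r=43}
  after event 5 (t=20: SET q = 41): {p=4, q=41, r=43}
  after event 6 (t=28: SET p = 35): {p=35, q=41, r=43}
  after event 7 (t=36: INC q by 10): {p=35, q=51, r=43}
  after event 8 (t=43: DEL r): {p=35, q=51}
  after event 9 (t=48: INC q by 6): {p=35, q=57}
  after event 10 (t=56: DEC r by 10): {p=35, q=57, r=-10}
  after event 11 (t=60: SET q = 10): {p=35, q=10, r=-10}
  after event 12 (t=70: SET r = 19): {p=35, q=10, r=19}

Answer: {p=35, q=10, r=19}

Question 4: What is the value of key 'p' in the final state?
Answer: 35

Derivation:
Track key 'p' through all 12 events:
  event 1 (t=3: INC p by 4): p (absent) -> 4
  event 2 (t=12: SET r = 43): p unchanged
  event 3 (t=15: SET q = 4): p unchanged
  event 4 (t=16: INC q by 5): p unchanged
  event 5 (t=20: SET q = 41): p unchanged
  event 6 (t=28: SET p = 35): p 4 -> 35
  event 7 (t=36: INC q by 10): p unchanged
  event 8 (t=43: DEL r): p unchanged
  event 9 (t=48: INC q by 6): p unchanged
  event 10 (t=56: DEC r by 10): p unchanged
  event 11 (t=60: SET q = 10): p unchanged
  event 12 (t=70: SET r = 19): p unchanged
Final: p = 35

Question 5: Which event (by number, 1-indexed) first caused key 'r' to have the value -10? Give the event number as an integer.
Looking for first event where r becomes -10:
  event 2: r = 43
  event 3: r = 43
  event 4: r = 43
  event 5: r = 43
  event 6: r = 43
  event 7: r = 43
  event 8: r = (absent)
  event 10: r (absent) -> -10  <-- first match

Answer: 10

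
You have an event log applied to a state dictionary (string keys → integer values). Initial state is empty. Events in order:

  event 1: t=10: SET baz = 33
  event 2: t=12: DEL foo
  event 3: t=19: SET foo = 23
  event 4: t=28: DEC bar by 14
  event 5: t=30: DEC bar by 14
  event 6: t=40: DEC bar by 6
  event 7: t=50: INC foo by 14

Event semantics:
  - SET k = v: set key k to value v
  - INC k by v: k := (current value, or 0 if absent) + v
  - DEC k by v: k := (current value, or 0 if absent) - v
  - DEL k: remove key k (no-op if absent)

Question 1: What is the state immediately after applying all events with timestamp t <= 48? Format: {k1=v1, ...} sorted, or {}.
Answer: {bar=-34, baz=33, foo=23}

Derivation:
Apply events with t <= 48 (6 events):
  after event 1 (t=10: SET baz = 33): {baz=33}
  after event 2 (t=12: DEL foo): {baz=33}
  after event 3 (t=19: SET foo = 23): {baz=33, foo=23}
  after event 4 (t=28: DEC bar by 14): {bar=-14, baz=33, foo=23}
  after event 5 (t=30: DEC bar by 14): {bar=-28, baz=33, foo=23}
  after event 6 (t=40: DEC bar by 6): {bar=-34, baz=33, foo=23}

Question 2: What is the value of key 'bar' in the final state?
Answer: -34

Derivation:
Track key 'bar' through all 7 events:
  event 1 (t=10: SET baz = 33): bar unchanged
  event 2 (t=12: DEL foo): bar unchanged
  event 3 (t=19: SET foo = 23): bar unchanged
  event 4 (t=28: DEC bar by 14): bar (absent) -> -14
  event 5 (t=30: DEC bar by 14): bar -14 -> -28
  event 6 (t=40: DEC bar by 6): bar -28 -> -34
  event 7 (t=50: INC foo by 14): bar unchanged
Final: bar = -34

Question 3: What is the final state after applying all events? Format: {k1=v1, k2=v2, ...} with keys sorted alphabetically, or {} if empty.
Answer: {bar=-34, baz=33, foo=37}

Derivation:
  after event 1 (t=10: SET baz = 33): {baz=33}
  after event 2 (t=12: DEL foo): {baz=33}
  after event 3 (t=19: SET foo = 23): {baz=33, foo=23}
  after event 4 (t=28: DEC bar by 14): {bar=-14, baz=33, foo=23}
  after event 5 (t=30: DEC bar by 14): {bar=-28, baz=33, foo=23}
  after event 6 (t=40: DEC bar by 6): {bar=-34, baz=33, foo=23}
  after event 7 (t=50: INC foo by 14): {bar=-34, baz=33, foo=37}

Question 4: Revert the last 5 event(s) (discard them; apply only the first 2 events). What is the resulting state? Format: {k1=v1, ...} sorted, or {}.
Keep first 2 events (discard last 5):
  after event 1 (t=10: SET baz = 33): {baz=33}
  after event 2 (t=12: DEL foo): {baz=33}

Answer: {baz=33}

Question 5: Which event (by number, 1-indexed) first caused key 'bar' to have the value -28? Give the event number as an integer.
Looking for first event where bar becomes -28:
  event 4: bar = -14
  event 5: bar -14 -> -28  <-- first match

Answer: 5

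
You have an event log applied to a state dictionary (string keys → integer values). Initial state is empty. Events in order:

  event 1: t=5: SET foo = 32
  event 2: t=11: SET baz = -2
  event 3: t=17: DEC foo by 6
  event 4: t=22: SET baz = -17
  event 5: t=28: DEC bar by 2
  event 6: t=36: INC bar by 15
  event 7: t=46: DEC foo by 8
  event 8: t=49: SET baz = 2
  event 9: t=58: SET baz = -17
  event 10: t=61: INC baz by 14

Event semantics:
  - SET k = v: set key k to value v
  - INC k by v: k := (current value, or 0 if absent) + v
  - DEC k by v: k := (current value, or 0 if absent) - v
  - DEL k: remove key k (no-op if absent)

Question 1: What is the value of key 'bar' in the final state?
Track key 'bar' through all 10 events:
  event 1 (t=5: SET foo = 32): bar unchanged
  event 2 (t=11: SET baz = -2): bar unchanged
  event 3 (t=17: DEC foo by 6): bar unchanged
  event 4 (t=22: SET baz = -17): bar unchanged
  event 5 (t=28: DEC bar by 2): bar (absent) -> -2
  event 6 (t=36: INC bar by 15): bar -2 -> 13
  event 7 (t=46: DEC foo by 8): bar unchanged
  event 8 (t=49: SET baz = 2): bar unchanged
  event 9 (t=58: SET baz = -17): bar unchanged
  event 10 (t=61: INC baz by 14): bar unchanged
Final: bar = 13

Answer: 13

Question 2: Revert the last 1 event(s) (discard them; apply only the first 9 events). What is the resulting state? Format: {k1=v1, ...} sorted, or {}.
Keep first 9 events (discard last 1):
  after event 1 (t=5: SET foo = 32): {foo=32}
  after event 2 (t=11: SET baz = -2): {baz=-2, foo=32}
  after event 3 (t=17: DEC foo by 6): {baz=-2, foo=26}
  after event 4 (t=22: SET baz = -17): {baz=-17, foo=26}
  after event 5 (t=28: DEC bar by 2): {bar=-2, baz=-17, foo=26}
  after event 6 (t=36: INC bar by 15): {bar=13, baz=-17, foo=26}
  after event 7 (t=46: DEC foo by 8): {bar=13, baz=-17, foo=18}
  after event 8 (t=49: SET baz = 2): {bar=13, baz=2, foo=18}
  after event 9 (t=58: SET baz = -17): {bar=13, baz=-17, foo=18}

Answer: {bar=13, baz=-17, foo=18}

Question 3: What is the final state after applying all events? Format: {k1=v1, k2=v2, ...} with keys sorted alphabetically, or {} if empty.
Answer: {bar=13, baz=-3, foo=18}

Derivation:
  after event 1 (t=5: SET foo = 32): {foo=32}
  after event 2 (t=11: SET baz = -2): {baz=-2, foo=32}
  after event 3 (t=17: DEC foo by 6): {baz=-2, foo=26}
  after event 4 (t=22: SET baz = -17): {baz=-17, foo=26}
  after event 5 (t=28: DEC bar by 2): {bar=-2, baz=-17, foo=26}
  after event 6 (t=36: INC bar by 15): {bar=13, baz=-17, foo=26}
  after event 7 (t=46: DEC foo by 8): {bar=13, baz=-17, foo=18}
  after event 8 (t=49: SET baz = 2): {bar=13, baz=2, foo=18}
  after event 9 (t=58: SET baz = -17): {bar=13, baz=-17, foo=18}
  after event 10 (t=61: INC baz by 14): {bar=13, baz=-3, foo=18}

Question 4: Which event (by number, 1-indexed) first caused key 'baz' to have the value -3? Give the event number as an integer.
Answer: 10

Derivation:
Looking for first event where baz becomes -3:
  event 2: baz = -2
  event 3: baz = -2
  event 4: baz = -17
  event 5: baz = -17
  event 6: baz = -17
  event 7: baz = -17
  event 8: baz = 2
  event 9: baz = -17
  event 10: baz -17 -> -3  <-- first match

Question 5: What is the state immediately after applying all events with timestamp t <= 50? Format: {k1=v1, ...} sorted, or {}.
Apply events with t <= 50 (8 events):
  after event 1 (t=5: SET foo = 32): {foo=32}
  after event 2 (t=11: SET baz = -2): {baz=-2, foo=32}
  after event 3 (t=17: DEC foo by 6): {baz=-2, foo=26}
  after event 4 (t=22: SET baz = -17): {baz=-17, foo=26}
  after event 5 (t=28: DEC bar by 2): {bar=-2, baz=-17, foo=26}
  after event 6 (t=36: INC bar by 15): {bar=13, baz=-17, foo=26}
  after event 7 (t=46: DEC foo by 8): {bar=13, baz=-17, foo=18}
  after event 8 (t=49: SET baz = 2): {bar=13, baz=2, foo=18}

Answer: {bar=13, baz=2, foo=18}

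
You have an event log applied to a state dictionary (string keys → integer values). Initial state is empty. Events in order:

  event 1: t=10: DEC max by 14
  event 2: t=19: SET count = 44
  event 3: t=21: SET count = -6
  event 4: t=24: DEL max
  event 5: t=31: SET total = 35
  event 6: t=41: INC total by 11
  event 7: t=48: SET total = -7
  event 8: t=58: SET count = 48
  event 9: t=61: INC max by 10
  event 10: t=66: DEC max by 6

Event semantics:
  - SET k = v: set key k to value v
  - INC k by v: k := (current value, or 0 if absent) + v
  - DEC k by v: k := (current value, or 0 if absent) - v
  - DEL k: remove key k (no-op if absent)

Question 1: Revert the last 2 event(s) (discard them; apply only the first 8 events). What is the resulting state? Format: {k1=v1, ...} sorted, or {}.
Answer: {count=48, total=-7}

Derivation:
Keep first 8 events (discard last 2):
  after event 1 (t=10: DEC max by 14): {max=-14}
  after event 2 (t=19: SET count = 44): {count=44, max=-14}
  after event 3 (t=21: SET count = -6): {count=-6, max=-14}
  after event 4 (t=24: DEL max): {count=-6}
  after event 5 (t=31: SET total = 35): {count=-6, total=35}
  after event 6 (t=41: INC total by 11): {count=-6, total=46}
  after event 7 (t=48: SET total = -7): {count=-6, total=-7}
  after event 8 (t=58: SET count = 48): {count=48, total=-7}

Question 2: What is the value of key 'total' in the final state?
Answer: -7

Derivation:
Track key 'total' through all 10 events:
  event 1 (t=10: DEC max by 14): total unchanged
  event 2 (t=19: SET count = 44): total unchanged
  event 3 (t=21: SET count = -6): total unchanged
  event 4 (t=24: DEL max): total unchanged
  event 5 (t=31: SET total = 35): total (absent) -> 35
  event 6 (t=41: INC total by 11): total 35 -> 46
  event 7 (t=48: SET total = -7): total 46 -> -7
  event 8 (t=58: SET count = 48): total unchanged
  event 9 (t=61: INC max by 10): total unchanged
  event 10 (t=66: DEC max by 6): total unchanged
Final: total = -7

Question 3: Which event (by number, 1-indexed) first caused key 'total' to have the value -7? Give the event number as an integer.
Looking for first event where total becomes -7:
  event 5: total = 35
  event 6: total = 46
  event 7: total 46 -> -7  <-- first match

Answer: 7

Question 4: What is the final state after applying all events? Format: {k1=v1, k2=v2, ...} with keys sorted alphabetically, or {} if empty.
  after event 1 (t=10: DEC max by 14): {max=-14}
  after event 2 (t=19: SET count = 44): {count=44, max=-14}
  after event 3 (t=21: SET count = -6): {count=-6, max=-14}
  after event 4 (t=24: DEL max): {count=-6}
  after event 5 (t=31: SET total = 35): {count=-6, total=35}
  after event 6 (t=41: INC total by 11): {count=-6, total=46}
  after event 7 (t=48: SET total = -7): {count=-6, total=-7}
  after event 8 (t=58: SET count = 48): {count=48, total=-7}
  after event 9 (t=61: INC max by 10): {count=48, max=10, total=-7}
  after event 10 (t=66: DEC max by 6): {count=48, max=4, total=-7}

Answer: {count=48, max=4, total=-7}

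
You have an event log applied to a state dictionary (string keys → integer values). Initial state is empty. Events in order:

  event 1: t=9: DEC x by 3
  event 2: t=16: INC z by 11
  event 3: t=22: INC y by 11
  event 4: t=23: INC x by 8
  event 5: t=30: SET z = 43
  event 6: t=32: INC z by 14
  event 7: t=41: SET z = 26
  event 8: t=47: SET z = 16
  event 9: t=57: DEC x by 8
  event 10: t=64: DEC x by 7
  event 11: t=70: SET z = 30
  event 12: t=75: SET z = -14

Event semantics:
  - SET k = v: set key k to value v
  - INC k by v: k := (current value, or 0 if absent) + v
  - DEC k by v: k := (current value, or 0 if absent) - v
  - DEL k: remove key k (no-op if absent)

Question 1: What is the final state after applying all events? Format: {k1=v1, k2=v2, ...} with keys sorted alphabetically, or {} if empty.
Answer: {x=-10, y=11, z=-14}

Derivation:
  after event 1 (t=9: DEC x by 3): {x=-3}
  after event 2 (t=16: INC z by 11): {x=-3, z=11}
  after event 3 (t=22: INC y by 11): {x=-3, y=11, z=11}
  after event 4 (t=23: INC x by 8): {x=5, y=11, z=11}
  after event 5 (t=30: SET z = 43): {x=5, y=11, z=43}
  after event 6 (t=32: INC z by 14): {x=5, y=11, z=57}
  after event 7 (t=41: SET z = 26): {x=5, y=11, z=26}
  after event 8 (t=47: SET z = 16): {x=5, y=11, z=16}
  after event 9 (t=57: DEC x by 8): {x=-3, y=11, z=16}
  after event 10 (t=64: DEC x by 7): {x=-10, y=11, z=16}
  after event 11 (t=70: SET z = 30): {x=-10, y=11, z=30}
  after event 12 (t=75: SET z = -14): {x=-10, y=11, z=-14}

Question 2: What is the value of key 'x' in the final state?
Answer: -10

Derivation:
Track key 'x' through all 12 events:
  event 1 (t=9: DEC x by 3): x (absent) -> -3
  event 2 (t=16: INC z by 11): x unchanged
  event 3 (t=22: INC y by 11): x unchanged
  event 4 (t=23: INC x by 8): x -3 -> 5
  event 5 (t=30: SET z = 43): x unchanged
  event 6 (t=32: INC z by 14): x unchanged
  event 7 (t=41: SET z = 26): x unchanged
  event 8 (t=47: SET z = 16): x unchanged
  event 9 (t=57: DEC x by 8): x 5 -> -3
  event 10 (t=64: DEC x by 7): x -3 -> -10
  event 11 (t=70: SET z = 30): x unchanged
  event 12 (t=75: SET z = -14): x unchanged
Final: x = -10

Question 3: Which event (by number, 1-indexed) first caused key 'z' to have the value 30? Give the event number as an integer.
Looking for first event where z becomes 30:
  event 2: z = 11
  event 3: z = 11
  event 4: z = 11
  event 5: z = 43
  event 6: z = 57
  event 7: z = 26
  event 8: z = 16
  event 9: z = 16
  event 10: z = 16
  event 11: z 16 -> 30  <-- first match

Answer: 11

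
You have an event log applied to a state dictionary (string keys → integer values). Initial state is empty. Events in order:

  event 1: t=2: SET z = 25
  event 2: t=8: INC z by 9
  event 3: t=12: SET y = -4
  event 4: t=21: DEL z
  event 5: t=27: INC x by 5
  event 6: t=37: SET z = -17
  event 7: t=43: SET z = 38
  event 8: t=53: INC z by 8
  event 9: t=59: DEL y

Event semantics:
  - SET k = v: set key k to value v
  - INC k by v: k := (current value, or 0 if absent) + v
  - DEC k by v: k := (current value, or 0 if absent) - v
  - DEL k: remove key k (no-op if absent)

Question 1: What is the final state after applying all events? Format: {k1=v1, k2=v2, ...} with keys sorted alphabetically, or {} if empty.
Answer: {x=5, z=46}

Derivation:
  after event 1 (t=2: SET z = 25): {z=25}
  after event 2 (t=8: INC z by 9): {z=34}
  after event 3 (t=12: SET y = -4): {y=-4, z=34}
  after event 4 (t=21: DEL z): {y=-4}
  after event 5 (t=27: INC x by 5): {x=5, y=-4}
  after event 6 (t=37: SET z = -17): {x=5, y=-4, z=-17}
  after event 7 (t=43: SET z = 38): {x=5, y=-4, z=38}
  after event 8 (t=53: INC z by 8): {x=5, y=-4, z=46}
  after event 9 (t=59: DEL y): {x=5, z=46}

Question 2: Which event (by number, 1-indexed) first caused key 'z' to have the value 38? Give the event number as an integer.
Answer: 7

Derivation:
Looking for first event where z becomes 38:
  event 1: z = 25
  event 2: z = 34
  event 3: z = 34
  event 4: z = (absent)
  event 6: z = -17
  event 7: z -17 -> 38  <-- first match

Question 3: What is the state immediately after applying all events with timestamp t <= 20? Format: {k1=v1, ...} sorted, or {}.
Apply events with t <= 20 (3 events):
  after event 1 (t=2: SET z = 25): {z=25}
  after event 2 (t=8: INC z by 9): {z=34}
  after event 3 (t=12: SET y = -4): {y=-4, z=34}

Answer: {y=-4, z=34}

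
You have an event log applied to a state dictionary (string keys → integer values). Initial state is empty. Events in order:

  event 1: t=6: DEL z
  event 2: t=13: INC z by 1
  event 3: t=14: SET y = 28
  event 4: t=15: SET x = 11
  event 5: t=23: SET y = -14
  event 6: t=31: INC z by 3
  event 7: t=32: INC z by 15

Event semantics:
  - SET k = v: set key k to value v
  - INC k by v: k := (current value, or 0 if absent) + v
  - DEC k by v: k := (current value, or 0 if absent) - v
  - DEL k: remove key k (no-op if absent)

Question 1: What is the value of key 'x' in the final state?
Answer: 11

Derivation:
Track key 'x' through all 7 events:
  event 1 (t=6: DEL z): x unchanged
  event 2 (t=13: INC z by 1): x unchanged
  event 3 (t=14: SET y = 28): x unchanged
  event 4 (t=15: SET x = 11): x (absent) -> 11
  event 5 (t=23: SET y = -14): x unchanged
  event 6 (t=31: INC z by 3): x unchanged
  event 7 (t=32: INC z by 15): x unchanged
Final: x = 11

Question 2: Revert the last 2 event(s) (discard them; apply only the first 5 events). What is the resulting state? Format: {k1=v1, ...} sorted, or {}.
Keep first 5 events (discard last 2):
  after event 1 (t=6: DEL z): {}
  after event 2 (t=13: INC z by 1): {z=1}
  after event 3 (t=14: SET y = 28): {y=28, z=1}
  after event 4 (t=15: SET x = 11): {x=11, y=28, z=1}
  after event 5 (t=23: SET y = -14): {x=11, y=-14, z=1}

Answer: {x=11, y=-14, z=1}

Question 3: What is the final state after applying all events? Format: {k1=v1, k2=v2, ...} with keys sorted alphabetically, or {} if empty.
  after event 1 (t=6: DEL z): {}
  after event 2 (t=13: INC z by 1): {z=1}
  after event 3 (t=14: SET y = 28): {y=28, z=1}
  after event 4 (t=15: SET x = 11): {x=11, y=28, z=1}
  after event 5 (t=23: SET y = -14): {x=11, y=-14, z=1}
  after event 6 (t=31: INC z by 3): {x=11, y=-14, z=4}
  after event 7 (t=32: INC z by 15): {x=11, y=-14, z=19}

Answer: {x=11, y=-14, z=19}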